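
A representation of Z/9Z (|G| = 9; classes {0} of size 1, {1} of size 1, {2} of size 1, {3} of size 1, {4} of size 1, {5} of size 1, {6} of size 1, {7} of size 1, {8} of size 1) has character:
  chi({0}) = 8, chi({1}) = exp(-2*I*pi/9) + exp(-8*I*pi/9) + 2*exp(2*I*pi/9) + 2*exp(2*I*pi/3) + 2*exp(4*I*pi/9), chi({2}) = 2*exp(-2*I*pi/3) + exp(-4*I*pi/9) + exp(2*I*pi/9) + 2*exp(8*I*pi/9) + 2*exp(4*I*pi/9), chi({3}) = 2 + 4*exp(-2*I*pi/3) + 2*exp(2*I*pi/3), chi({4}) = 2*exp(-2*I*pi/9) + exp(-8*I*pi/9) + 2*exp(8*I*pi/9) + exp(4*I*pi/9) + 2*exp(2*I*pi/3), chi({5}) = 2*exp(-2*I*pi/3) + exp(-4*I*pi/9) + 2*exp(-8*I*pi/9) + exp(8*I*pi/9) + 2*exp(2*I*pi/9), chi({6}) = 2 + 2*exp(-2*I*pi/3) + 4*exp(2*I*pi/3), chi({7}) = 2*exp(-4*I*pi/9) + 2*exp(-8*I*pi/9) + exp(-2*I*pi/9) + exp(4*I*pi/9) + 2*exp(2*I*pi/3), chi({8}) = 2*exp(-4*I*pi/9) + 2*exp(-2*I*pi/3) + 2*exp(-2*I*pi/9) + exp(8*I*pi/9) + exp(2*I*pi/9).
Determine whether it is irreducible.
Not irreducible (reducible): <chi, chi> = 14 > 1.

Argument: <chi, chi> = (1/|G|) sum_C |C| * |chi(C)|^2 = (1/9)[1*|8|^2 + 1*|exp(-2*I*pi/9) + exp(-8*I*pi/9) + 2*exp(2*I*pi/9) + 2*exp(2*I*pi/3) + 2*exp(4*I*pi/9)|^2 + 1*|2*exp(-2*I*pi/3) + exp(-4*I*pi/9) + exp(2*I*pi/9) + 2*exp(8*I*pi/9) + 2*exp(4*I*pi/9)|^2 + 1*|2 + 4*exp(-2*I*pi/3) + 2*exp(2*I*pi/3)|^2 + 1*|2*exp(-2*I*pi/9) + exp(-8*I*pi/9) + 2*exp(8*I*pi/9) + exp(4*I*pi/9) + 2*exp(2*I*pi/3)|^2 + 1*|2*exp(-2*I*pi/3) + exp(-4*I*pi/9) + 2*exp(-8*I*pi/9) + exp(8*I*pi/9) + 2*exp(2*I*pi/9)|^2 + 1*|2 + 2*exp(-2*I*pi/3) + 4*exp(2*I*pi/3)|^2 + 1*|2*exp(-4*I*pi/9) + 2*exp(-8*I*pi/9) + exp(-2*I*pi/9) + exp(4*I*pi/9) + 2*exp(2*I*pi/3)|^2 + 1*|2*exp(-4*I*pi/9) + 2*exp(-2*I*pi/3) + 2*exp(-2*I*pi/9) + exp(8*I*pi/9) + exp(2*I*pi/9)|^2]
  = (1/9)[(64) + (14 + 8*exp(-4*I*pi/9) + 8*exp(-2*I*pi/9) + 5*exp(-2*I*pi/3) + 4*exp(-8*I*pi/9) + 4*exp(8*I*pi/9) + 5*exp(2*I*pi/3) + 8*exp(2*I*pi/9) + 8*exp(4*I*pi/9)) + (14 + 8*exp(-4*I*pi/9) + 5*exp(-2*I*pi/3) + 8*exp(-8*I*pi/9) + 4*exp(-2*I*pi/9) + 4*exp(2*I*pi/9) + 8*exp(8*I*pi/9) + 5*exp(2*I*pi/3) + 8*exp(4*I*pi/9)) + (4) + (14 + 8*exp(-2*I*pi/9) + 5*exp(-2*I*pi/3) + 4*exp(-4*I*pi/9) + 8*exp(-8*I*pi/9) + 8*exp(8*I*pi/9) + 4*exp(4*I*pi/9) + 5*exp(2*I*pi/3) + 8*exp(2*I*pi/9)) + (14 + 8*exp(-2*I*pi/9) + 5*exp(-2*I*pi/3) + 4*exp(-4*I*pi/9) + 8*exp(-8*I*pi/9) + 8*exp(8*I*pi/9) + 4*exp(4*I*pi/9) + 5*exp(2*I*pi/3) + 8*exp(2*I*pi/9)) + (4) + (14 + 8*exp(-4*I*pi/9) + 5*exp(-2*I*pi/3) + 8*exp(-8*I*pi/9) + 4*exp(-2*I*pi/9) + 4*exp(2*I*pi/9) + 8*exp(8*I*pi/9) + 5*exp(2*I*pi/3) + 8*exp(4*I*pi/9)) + (14 + 8*exp(-4*I*pi/9) + 8*exp(-2*I*pi/9) + 5*exp(-2*I*pi/3) + 4*exp(-8*I*pi/9) + 4*exp(8*I*pi/9) + 5*exp(2*I*pi/3) + 8*exp(2*I*pi/9) + 8*exp(4*I*pi/9))] = 126/9 = 14.
(Exp terms are combined using exp(i*s)*conj(exp(i*t)) = exp(i*(s-t)), and sums of them are collapsed using the identity that for every m > 1 the m distinct m-th roots of unity sum to 0, e.g. 1 + exp(2*I*pi/3) + exp(-2*I*pi/3) = 0.)
A character is irreducible iff <chi, chi> = 1, so this representation is reducible.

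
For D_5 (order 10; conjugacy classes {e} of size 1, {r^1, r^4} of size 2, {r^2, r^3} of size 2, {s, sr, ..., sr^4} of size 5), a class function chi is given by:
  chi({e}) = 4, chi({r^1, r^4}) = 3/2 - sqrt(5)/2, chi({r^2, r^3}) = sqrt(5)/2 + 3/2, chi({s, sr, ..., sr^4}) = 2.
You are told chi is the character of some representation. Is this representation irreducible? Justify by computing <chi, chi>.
Not irreducible (reducible): <chi, chi> = 5 > 1.

Derivation: <chi, chi> = (1/|G|) sum_C |C| * |chi(C)|^2 = (1/10)[1*|4|^2 + 2*|3/2 - sqrt(5)/2|^2 + 2*|sqrt(5)/2 + 3/2|^2 + 5*|2|^2]
  = (1/10)[(16) + (7 - 3*sqrt(5)) + (3*sqrt(5) + 7) + (20)] = 50/10 = 5.
A character is irreducible iff <chi, chi> = 1, so this representation is reducible.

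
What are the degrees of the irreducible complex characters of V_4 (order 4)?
Dimensions: 1, 1, 1, 1

Derivation: There are 4 irreducibles (= number of conjugacy classes). Their dimensions d_i satisfy sum d_i^2 = |G| = 4: 1 + 1 + 1 + 1 = 4.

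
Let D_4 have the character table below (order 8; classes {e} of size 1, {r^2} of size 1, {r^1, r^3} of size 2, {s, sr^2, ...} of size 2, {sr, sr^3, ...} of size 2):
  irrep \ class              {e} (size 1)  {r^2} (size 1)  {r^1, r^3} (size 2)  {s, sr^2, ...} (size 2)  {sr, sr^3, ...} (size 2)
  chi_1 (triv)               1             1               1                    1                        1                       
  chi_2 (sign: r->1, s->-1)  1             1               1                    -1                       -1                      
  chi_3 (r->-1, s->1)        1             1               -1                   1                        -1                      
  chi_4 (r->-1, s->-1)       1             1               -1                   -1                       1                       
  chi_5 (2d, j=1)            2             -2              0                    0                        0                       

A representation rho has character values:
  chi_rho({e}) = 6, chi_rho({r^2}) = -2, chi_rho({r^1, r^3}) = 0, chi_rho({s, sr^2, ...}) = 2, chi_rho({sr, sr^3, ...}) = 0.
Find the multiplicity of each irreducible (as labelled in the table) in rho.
Multiplicities: chi_1: 1, chi_2: 0, chi_3: 1, chi_4: 0, chi_5: 2.

Argument: Use <chi_rho, chi> = (1/|G|) sum_C |C| * chi_rho(C) * conj(chi(C)) with |G| = 8 for each irreducible chi in the table:
  <chi_rho, chi_1> = (1/8)[1*(6)*conj(1) + 1*(-2)*conj(1) + 2*(0)*conj(1) + 2*(2)*conj(1) + 2*(0)*conj(1)]
      = (1/8)[(6) + (-2) + (0) + (4) + (0)] = 8/8 = 1
  <chi_rho, chi_2> = (1/8)[1*(6)*conj(1) + 1*(-2)*conj(1) + 2*(0)*conj(1) + 2*(2)*conj(-1) + 2*(0)*conj(-1)]
      = (1/8)[(6) + (-2) + (0) + (-4) + (0)] = 0/8 = 0
  <chi_rho, chi_3> = (1/8)[1*(6)*conj(1) + 1*(-2)*conj(1) + 2*(0)*conj(-1) + 2*(2)*conj(1) + 2*(0)*conj(-1)]
      = (1/8)[(6) + (-2) + (0) + (4) + (0)] = 8/8 = 1
  <chi_rho, chi_4> = (1/8)[1*(6)*conj(1) + 1*(-2)*conj(1) + 2*(0)*conj(-1) + 2*(2)*conj(-1) + 2*(0)*conj(1)]
      = (1/8)[(6) + (-2) + (0) + (-4) + (0)] = 0/8 = 0
  <chi_rho, chi_5> = (1/8)[1*(6)*conj(2) + 1*(-2)*conj(-2) + 2*(0)*conj(0) + 2*(2)*conj(0) + 2*(0)*conj(0)]
      = (1/8)[(12) + (4) + (0) + (0) + (0)] = 16/8 = 2
Dimension check: dim(rho) = sum (mult * dim) = 1*1 + 0*1 + 1*1 + 0*1 + 2*2 = 6 = chi_rho(e) = 6.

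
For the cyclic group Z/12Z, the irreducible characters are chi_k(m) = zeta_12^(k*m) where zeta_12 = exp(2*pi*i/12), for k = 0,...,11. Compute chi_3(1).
chi_3(1) = zeta_12^3 = I

Derivation: chi_3(1) = zeta_12^(3*1) = zeta_12^3. Since zeta_12^12 = 1, this equals zeta_12^3 = exp(2*pi*i*3/12) = I.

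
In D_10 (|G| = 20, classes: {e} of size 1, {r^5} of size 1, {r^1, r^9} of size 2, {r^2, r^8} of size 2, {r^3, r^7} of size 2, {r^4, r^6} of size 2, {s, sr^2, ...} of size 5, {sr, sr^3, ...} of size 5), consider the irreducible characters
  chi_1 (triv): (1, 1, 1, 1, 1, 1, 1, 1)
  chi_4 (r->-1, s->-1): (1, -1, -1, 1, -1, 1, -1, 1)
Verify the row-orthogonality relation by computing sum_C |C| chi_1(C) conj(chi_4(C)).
Sum = 0; so <chi_1, chi_4> = 0 (distinct irreducibles are orthogonal).

Why: Compute term by term over conjugacy classes (|C| * chi_1(C) * conj(chi_4(C))):
  1*(1)*conj(1) + 1*(1)*conj(-1) + 2*(1)*conj(-1) + 2*(1)*conj(1) + 2*(1)*conj(-1) + 2*(1)*conj(1) + 5*(1)*conj(-1) + 5*(1)*conj(1)
  = (1) + (-1) + (-2) + (2) + (-2) + (2) + (-5) + (5)
  = 0.
Dividing by |G| = 20 gives 0/20 = 0, matching the row-orthogonality relation <chi_1, chi_4> = [chi_1 = chi_4].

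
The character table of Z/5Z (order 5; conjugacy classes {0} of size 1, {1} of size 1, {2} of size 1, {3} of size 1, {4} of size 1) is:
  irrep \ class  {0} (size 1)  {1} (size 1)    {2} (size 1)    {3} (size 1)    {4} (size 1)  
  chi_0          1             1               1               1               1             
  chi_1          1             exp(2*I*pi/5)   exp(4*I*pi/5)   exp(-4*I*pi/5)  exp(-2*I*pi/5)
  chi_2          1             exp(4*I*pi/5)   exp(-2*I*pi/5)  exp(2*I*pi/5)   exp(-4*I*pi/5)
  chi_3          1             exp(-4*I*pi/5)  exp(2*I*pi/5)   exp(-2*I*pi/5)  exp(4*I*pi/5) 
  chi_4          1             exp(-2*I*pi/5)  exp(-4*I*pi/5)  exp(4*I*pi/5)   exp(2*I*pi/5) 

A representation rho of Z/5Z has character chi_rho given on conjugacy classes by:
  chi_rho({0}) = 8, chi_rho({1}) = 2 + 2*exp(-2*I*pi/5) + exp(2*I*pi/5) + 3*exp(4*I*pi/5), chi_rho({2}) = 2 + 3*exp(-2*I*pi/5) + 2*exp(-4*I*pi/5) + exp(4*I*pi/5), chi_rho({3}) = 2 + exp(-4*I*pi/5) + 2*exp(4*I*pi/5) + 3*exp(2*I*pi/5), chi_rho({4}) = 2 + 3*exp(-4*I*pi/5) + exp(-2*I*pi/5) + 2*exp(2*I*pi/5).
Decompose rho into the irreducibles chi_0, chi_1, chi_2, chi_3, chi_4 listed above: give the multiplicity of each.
Multiplicities: chi_0: 2, chi_1: 1, chi_2: 3, chi_3: 0, chi_4: 2.

Justification: Use <chi_rho, chi> = (1/|G|) sum_C |C| * chi_rho(C) * conj(chi(C)) with |G| = 5 for each irreducible chi in the table:
  <chi_rho, chi_0> = (1/5)[1*(8)*conj(1) + 1*(2 + 2*exp(-2*I*pi/5) + exp(2*I*pi/5) + 3*exp(4*I*pi/5))*conj(1) + 1*(2 + 3*exp(-2*I*pi/5) + 2*exp(-4*I*pi/5) + exp(4*I*pi/5))*conj(1) + 1*(2 + exp(-4*I*pi/5) + 2*exp(4*I*pi/5) + 3*exp(2*I*pi/5))*conj(1) + 1*(2 + 3*exp(-4*I*pi/5) + exp(-2*I*pi/5) + 2*exp(2*I*pi/5))*conj(1)]
      = (1/5)[(8) + (2 + 2*exp(-2*I*pi/5) + exp(2*I*pi/5) + 3*exp(4*I*pi/5)) + (2 + 3*exp(-2*I*pi/5) + 2*exp(-4*I*pi/5) + exp(4*I*pi/5)) + (2 + exp(-4*I*pi/5) + 2*exp(4*I*pi/5) + 3*exp(2*I*pi/5)) + (2 + 3*exp(-4*I*pi/5) + exp(-2*I*pi/5) + 2*exp(2*I*pi/5))] = 10/5 = 2
  <chi_rho, chi_1> = (1/5)[1*(8)*conj(1) + 1*(2 + 2*exp(-2*I*pi/5) + exp(2*I*pi/5) + 3*exp(4*I*pi/5))*conj(exp(2*I*pi/5)) + 1*(2 + 3*exp(-2*I*pi/5) + 2*exp(-4*I*pi/5) + exp(4*I*pi/5))*conj(exp(4*I*pi/5)) + 1*(2 + exp(-4*I*pi/5) + 2*exp(4*I*pi/5) + 3*exp(2*I*pi/5))*conj(exp(-4*I*pi/5)) + 1*(2 + 3*exp(-4*I*pi/5) + exp(-2*I*pi/5) + 2*exp(2*I*pi/5))*conj(exp(-2*I*pi/5))]
      = (1/5)[(8) + (1 + 2*exp(-2*I*pi/5) + 2*exp(-4*I*pi/5) + 3*exp(2*I*pi/5)) + (1 + 2*exp(-4*I*pi/5) + 3*exp(4*I*pi/5) + 2*exp(2*I*pi/5)) + (1 + 2*exp(-2*I*pi/5) + 3*exp(-4*I*pi/5) + 2*exp(4*I*pi/5)) + (1 + 3*exp(-2*I*pi/5) + 2*exp(4*I*pi/5) + 2*exp(2*I*pi/5))] = 5/5 = 1
  <chi_rho, chi_2> = (1/5)[1*(8)*conj(1) + 1*(2 + 2*exp(-2*I*pi/5) + exp(2*I*pi/5) + 3*exp(4*I*pi/5))*conj(exp(4*I*pi/5)) + 1*(2 + 3*exp(-2*I*pi/5) + 2*exp(-4*I*pi/5) + exp(4*I*pi/5))*conj(exp(-2*I*pi/5)) + 1*(2 + exp(-4*I*pi/5) + 2*exp(4*I*pi/5) + 3*exp(2*I*pi/5))*conj(exp(2*I*pi/5)) + 1*(2 + 3*exp(-4*I*pi/5) + exp(-2*I*pi/5) + 2*exp(2*I*pi/5))*conj(exp(-4*I*pi/5))]
      = (1/5)[(8) + (3 + 2*exp(-4*I*pi/5) + exp(-2*I*pi/5) + 2*exp(4*I*pi/5)) + (3 + 2*exp(-2*I*pi/5) + exp(-4*I*pi/5) + 2*exp(2*I*pi/5)) + (3 + 2*exp(-2*I*pi/5) + exp(4*I*pi/5) + 2*exp(2*I*pi/5)) + (3 + 2*exp(-4*I*pi/5) + exp(2*I*pi/5) + 2*exp(4*I*pi/5))] = 15/5 = 3
  <chi_rho, chi_3> = (1/5)[1*(8)*conj(1) + 1*(2 + 2*exp(-2*I*pi/5) + exp(2*I*pi/5) + 3*exp(4*I*pi/5))*conj(exp(-4*I*pi/5)) + 1*(2 + 3*exp(-2*I*pi/5) + 2*exp(-4*I*pi/5) + exp(4*I*pi/5))*conj(exp(2*I*pi/5)) + 1*(2 + exp(-4*I*pi/5) + 2*exp(4*I*pi/5) + 3*exp(2*I*pi/5))*conj(exp(-2*I*pi/5)) + 1*(2 + 3*exp(-4*I*pi/5) + exp(-2*I*pi/5) + 2*exp(2*I*pi/5))*conj(exp(4*I*pi/5))]
      = (1/5)[(8) + (3*exp(-2*I*pi/5) + exp(-4*I*pi/5) + 2*exp(4*I*pi/5) + 2*exp(2*I*pi/5)) + (2*exp(-2*I*pi/5) + 3*exp(-4*I*pi/5) + exp(2*I*pi/5) + 2*exp(4*I*pi/5)) + (2*exp(-4*I*pi/5) + exp(-2*I*pi/5) + 3*exp(4*I*pi/5) + 2*exp(2*I*pi/5)) + (2*exp(-2*I*pi/5) + 2*exp(-4*I*pi/5) + exp(4*I*pi/5) + 3*exp(2*I*pi/5))] = 0/5 = 0
  <chi_rho, chi_4> = (1/5)[1*(8)*conj(1) + 1*(2 + 2*exp(-2*I*pi/5) + exp(2*I*pi/5) + 3*exp(4*I*pi/5))*conj(exp(-2*I*pi/5)) + 1*(2 + 3*exp(-2*I*pi/5) + 2*exp(-4*I*pi/5) + exp(4*I*pi/5))*conj(exp(-4*I*pi/5)) + 1*(2 + exp(-4*I*pi/5) + 2*exp(4*I*pi/5) + 3*exp(2*I*pi/5))*conj(exp(4*I*pi/5)) + 1*(2 + 3*exp(-4*I*pi/5) + exp(-2*I*pi/5) + 2*exp(2*I*pi/5))*conj(exp(2*I*pi/5))]
      = (1/5)[(8) + (2 + 3*exp(-4*I*pi/5) + exp(4*I*pi/5) + 2*exp(2*I*pi/5)) + (2 + exp(-2*I*pi/5) + 2*exp(4*I*pi/5) + 3*exp(2*I*pi/5)) + (2 + 3*exp(-2*I*pi/5) + 2*exp(-4*I*pi/5) + exp(2*I*pi/5)) + (2 + 2*exp(-2*I*pi/5) + exp(-4*I*pi/5) + 3*exp(4*I*pi/5))] = 10/5 = 2
(Exp terms are combined using exp(i*s)*conj(exp(i*t)) = exp(i*(s-t)), and sums of them are collapsed using the identity that for every m > 1 the m distinct m-th roots of unity sum to 0, e.g. 1 + exp(2*I*pi/3) + exp(-2*I*pi/3) = 0.)
Dimension check: dim(rho) = sum (mult * dim) = 2*1 + 1*1 + 3*1 + 0*1 + 2*1 = 8 = chi_rho(e) = 8.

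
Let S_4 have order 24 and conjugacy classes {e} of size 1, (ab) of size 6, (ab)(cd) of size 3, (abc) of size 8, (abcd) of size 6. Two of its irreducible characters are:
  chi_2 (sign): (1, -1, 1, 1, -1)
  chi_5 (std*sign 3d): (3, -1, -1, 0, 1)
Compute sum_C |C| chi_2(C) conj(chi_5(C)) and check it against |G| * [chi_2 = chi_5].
Sum = 0; so <chi_2, chi_5> = 0 (distinct irreducibles are orthogonal).

Compute term by term over conjugacy classes (|C| * chi_2(C) * conj(chi_5(C))):
  1*(1)*conj(3) + 6*(-1)*conj(-1) + 3*(1)*conj(-1) + 8*(1)*conj(0) + 6*(-1)*conj(1)
  = (3) + (6) + (-3) + (0) + (-6)
  = 0.
Dividing by |G| = 24 gives 0/24 = 0, matching the row-orthogonality relation <chi_2, chi_5> = [chi_2 = chi_5].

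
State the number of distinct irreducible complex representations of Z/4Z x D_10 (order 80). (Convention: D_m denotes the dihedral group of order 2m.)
32

Derivation: The number of irreducible complex representations of a finite group equals its number of conjugacy classes. For a direct product, #classes(G x H) = #classes(G) * #classes(H). Z/4Z has 4 classes (abelian), D_10 has 8 classes, so 4 * 8 = 32, so Z/4Z x D_10 (order 80) has exactly 32 irreducible complex representations.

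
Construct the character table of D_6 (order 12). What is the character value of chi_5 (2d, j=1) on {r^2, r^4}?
Conjugacy classes: {e} of size 1, {r^3} of size 1, {r^1, r^5} of size 2, {r^2, r^4} of size 2, {s, sr^2, ...} of size 3, {sr, sr^3, ...} of size 3.
Character table:
  irrep \ class              {e} (size 1)  {r^3} (size 1)  {r^1, r^5} (size 2)  {r^2, r^4} (size 2)  {s, sr^2, ...} (size 3)  {sr, sr^3, ...} (size 3)
  chi_1 (triv)               1             1               1                    1                    1                        1                       
  chi_2 (sign: r->1, s->-1)  1             1               1                    1                    -1                       -1                      
  chi_3 (r->-1, s->1)        1             -1              -1                   1                    1                        -1                      
  chi_4 (r->-1, s->-1)       1             -1              -1                   1                    -1                       1                       
  chi_5 (2d, j=1)            2             -2              1                    -1                   0                        0                       
  chi_6 (2d, j=2)            2             2               -1                   -1                   0                        0                       

Spot check: chi_5 (2d, j=1) on {r^2, r^4} = -1.

Why: D_6 has order 2*6 = 12 with 6 conjugacy classes, hence 6 irreducibles. Sum of squared dims 1 + 1 + 1 + 1 + 4 + 4 = 12 = |G|. Linear characters come from the abelianisation; the 2-dimensional irreps have character r^k -> 2*cos(2*pi*j*k/6), reflections -> 0.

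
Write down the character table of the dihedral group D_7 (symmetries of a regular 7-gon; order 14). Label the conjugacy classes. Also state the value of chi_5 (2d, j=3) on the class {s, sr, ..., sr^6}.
Conjugacy classes: {e} of size 1, {r^1, r^6} of size 2, {r^2, r^5} of size 2, {r^3, r^4} of size 2, {s, sr, ..., sr^6} of size 7.
Character table:
  irrep \ class              {e} (size 1)  {r^1, r^6} (size 2)  {r^2, r^5} (size 2)  {r^3, r^4} (size 2)  {s, sr, ..., sr^6} (size 7)
  chi_1 (triv)               1             1                    1                    1                    1                          
  chi_2 (sign: r->1, s->-1)  1             1                    1                    1                    -1                         
  chi_3 (2d, j=1)            2             2*cos(2*pi/7)        -2*cos(3*pi/7)       -2*cos(pi/7)         0                          
  chi_4 (2d, j=2)            2             -2*cos(3*pi/7)       -2*cos(pi/7)         2*cos(2*pi/7)        0                          
  chi_5 (2d, j=3)            2             -2*cos(pi/7)         2*cos(2*pi/7)        -2*cos(3*pi/7)       0                          

Spot check: chi_5 (2d, j=3) on {s, sr, ..., sr^6} = 0.

Explanation: D_7 has order 2*7 = 14 with 5 conjugacy classes, hence 5 irreducibles. Sum of squared dims 1 + 1 + 4 + 4 + 4 = 14 = |G|. Linear characters come from the abelianisation; the 2-dimensional irreps have character r^k -> 2*cos(2*pi*j*k/7), reflections -> 0.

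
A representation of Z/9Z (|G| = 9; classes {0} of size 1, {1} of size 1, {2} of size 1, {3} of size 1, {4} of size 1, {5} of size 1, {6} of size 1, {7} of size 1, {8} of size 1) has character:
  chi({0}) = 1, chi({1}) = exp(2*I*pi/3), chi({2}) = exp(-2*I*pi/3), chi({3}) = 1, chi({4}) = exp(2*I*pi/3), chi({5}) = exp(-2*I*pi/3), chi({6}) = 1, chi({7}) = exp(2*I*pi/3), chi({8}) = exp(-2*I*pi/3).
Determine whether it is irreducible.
Irreducible: <chi, chi> = 1.

Argument: <chi, chi> = (1/|G|) sum_C |C| * |chi(C)|^2 = (1/9)[1*|1|^2 + 1*|exp(2*I*pi/3)|^2 + 1*|exp(-2*I*pi/3)|^2 + 1*|1|^2 + 1*|exp(2*I*pi/3)|^2 + 1*|exp(-2*I*pi/3)|^2 + 1*|1|^2 + 1*|exp(2*I*pi/3)|^2 + 1*|exp(-2*I*pi/3)|^2]
  = (1/9)[(1) + (1) + (1) + (1) + (1) + (1) + (1) + (1) + (1)] = 9/9 = 1.
(Exp terms are combined using exp(i*s)*conj(exp(i*t)) = exp(i*(s-t)), and sums of them are collapsed using the identity that for every m > 1 the m distinct m-th roots of unity sum to 0, e.g. 1 + exp(2*I*pi/3) + exp(-2*I*pi/3) = 0.)
A character is irreducible iff <chi, chi> = 1, so this representation is irreducible.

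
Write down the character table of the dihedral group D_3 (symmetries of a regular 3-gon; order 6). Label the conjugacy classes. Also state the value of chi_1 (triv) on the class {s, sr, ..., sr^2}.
Conjugacy classes: {e} of size 1, {r^1, r^2} of size 2, {s, sr, ..., sr^2} of size 3.
Character table:
  irrep \ class              {e} (size 1)  {r^1, r^2} (size 2)  {s, sr, ..., sr^2} (size 3)
  chi_1 (triv)               1             1                    1                          
  chi_2 (sign: r->1, s->-1)  1             1                    -1                         
  chi_3 (2d, j=1)            2             -1                   0                          

Spot check: chi_1 (triv) on {s, sr, ..., sr^2} = 1.

Solution. D_3 has order 2*3 = 6 with 3 conjugacy classes, hence 3 irreducibles. Sum of squared dims 1 + 1 + 4 = 6 = |G|. Linear characters come from the abelianisation; the 2-dimensional irreps have character r^k -> 2*cos(2*pi*j*k/3), reflections -> 0.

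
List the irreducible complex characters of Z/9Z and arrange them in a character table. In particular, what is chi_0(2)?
Character table of Z/9Z (irreps indexed chi_0,...,chi_8 with chi_k(m) = zeta_9^(k*m), zeta_9 = exp(2*pi*i/9)):
  irrep \ class  {0} (size 1)  {1} (size 1)    {2} (size 1)    {3} (size 1)    {4} (size 1)    {5} (size 1)    {6} (size 1)    {7} (size 1)    {8} (size 1)  
  chi_0          1             1               1               1               1               1               1               1               1             
  chi_1          1             exp(2*I*pi/9)   exp(4*I*pi/9)   exp(2*I*pi/3)   exp(8*I*pi/9)   exp(-8*I*pi/9)  exp(-2*I*pi/3)  exp(-4*I*pi/9)  exp(-2*I*pi/9)
  chi_2          1             exp(4*I*pi/9)   exp(8*I*pi/9)   exp(-2*I*pi/3)  exp(-2*I*pi/9)  exp(2*I*pi/9)   exp(2*I*pi/3)   exp(-8*I*pi/9)  exp(-4*I*pi/9)
  chi_3          1             exp(2*I*pi/3)   exp(-2*I*pi/3)  1               exp(2*I*pi/3)   exp(-2*I*pi/3)  1               exp(2*I*pi/3)   exp(-2*I*pi/3)
  chi_4          1             exp(8*I*pi/9)   exp(-2*I*pi/9)  exp(2*I*pi/3)   exp(-4*I*pi/9)  exp(4*I*pi/9)   exp(-2*I*pi/3)  exp(2*I*pi/9)   exp(-8*I*pi/9)
  chi_5          1             exp(-8*I*pi/9)  exp(2*I*pi/9)   exp(-2*I*pi/3)  exp(4*I*pi/9)   exp(-4*I*pi/9)  exp(2*I*pi/3)   exp(-2*I*pi/9)  exp(8*I*pi/9) 
  chi_6          1             exp(-2*I*pi/3)  exp(2*I*pi/3)   1               exp(-2*I*pi/3)  exp(2*I*pi/3)   1               exp(-2*I*pi/3)  exp(2*I*pi/3) 
  chi_7          1             exp(-4*I*pi/9)  exp(-8*I*pi/9)  exp(2*I*pi/3)   exp(2*I*pi/9)   exp(-2*I*pi/9)  exp(-2*I*pi/3)  exp(8*I*pi/9)   exp(4*I*pi/9) 
  chi_8          1             exp(-2*I*pi/9)  exp(-4*I*pi/9)  exp(-2*I*pi/3)  exp(-8*I*pi/9)  exp(8*I*pi/9)   exp(2*I*pi/3)   exp(4*I*pi/9)   exp(2*I*pi/9) 

Spot check: chi_0(2) = zeta_9^(0*2) = zeta_9^0 = 1.

Details: Z/9Z is abelian, so all 9 irreducible complex representations are 1-dimensional. They are given by chi_k(m) = zeta_9^(k*m) for k = 0,...,8. Row orthogonality: sum_m chi_k(m) conj(chi_l(m)) = 9 * [k = l].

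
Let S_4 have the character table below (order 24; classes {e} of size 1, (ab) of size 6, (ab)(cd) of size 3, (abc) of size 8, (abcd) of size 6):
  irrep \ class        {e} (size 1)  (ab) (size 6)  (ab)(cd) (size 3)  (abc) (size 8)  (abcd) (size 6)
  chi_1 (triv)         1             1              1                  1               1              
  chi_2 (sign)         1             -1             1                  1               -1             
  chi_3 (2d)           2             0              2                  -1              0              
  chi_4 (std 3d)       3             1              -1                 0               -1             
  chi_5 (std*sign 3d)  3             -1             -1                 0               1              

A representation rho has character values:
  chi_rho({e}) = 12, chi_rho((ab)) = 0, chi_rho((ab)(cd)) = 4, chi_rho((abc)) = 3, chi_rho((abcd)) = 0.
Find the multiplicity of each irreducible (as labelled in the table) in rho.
Multiplicities: chi_1: 2, chi_2: 2, chi_3: 1, chi_4: 1, chi_5: 1.

Why: Use <chi_rho, chi> = (1/|G|) sum_C |C| * chi_rho(C) * conj(chi(C)) with |G| = 24 for each irreducible chi in the table:
  <chi_rho, chi_1> = (1/24)[1*(12)*conj(1) + 6*(0)*conj(1) + 3*(4)*conj(1) + 8*(3)*conj(1) + 6*(0)*conj(1)]
      = (1/24)[(12) + (0) + (12) + (24) + (0)] = 48/24 = 2
  <chi_rho, chi_2> = (1/24)[1*(12)*conj(1) + 6*(0)*conj(-1) + 3*(4)*conj(1) + 8*(3)*conj(1) + 6*(0)*conj(-1)]
      = (1/24)[(12) + (0) + (12) + (24) + (0)] = 48/24 = 2
  <chi_rho, chi_3> = (1/24)[1*(12)*conj(2) + 6*(0)*conj(0) + 3*(4)*conj(2) + 8*(3)*conj(-1) + 6*(0)*conj(0)]
      = (1/24)[(24) + (0) + (24) + (-24) + (0)] = 24/24 = 1
  <chi_rho, chi_4> = (1/24)[1*(12)*conj(3) + 6*(0)*conj(1) + 3*(4)*conj(-1) + 8*(3)*conj(0) + 6*(0)*conj(-1)]
      = (1/24)[(36) + (0) + (-12) + (0) + (0)] = 24/24 = 1
  <chi_rho, chi_5> = (1/24)[1*(12)*conj(3) + 6*(0)*conj(-1) + 3*(4)*conj(-1) + 8*(3)*conj(0) + 6*(0)*conj(1)]
      = (1/24)[(36) + (0) + (-12) + (0) + (0)] = 24/24 = 1
Dimension check: dim(rho) = sum (mult * dim) = 2*1 + 2*1 + 1*2 + 1*3 + 1*3 = 12 = chi_rho(e) = 12.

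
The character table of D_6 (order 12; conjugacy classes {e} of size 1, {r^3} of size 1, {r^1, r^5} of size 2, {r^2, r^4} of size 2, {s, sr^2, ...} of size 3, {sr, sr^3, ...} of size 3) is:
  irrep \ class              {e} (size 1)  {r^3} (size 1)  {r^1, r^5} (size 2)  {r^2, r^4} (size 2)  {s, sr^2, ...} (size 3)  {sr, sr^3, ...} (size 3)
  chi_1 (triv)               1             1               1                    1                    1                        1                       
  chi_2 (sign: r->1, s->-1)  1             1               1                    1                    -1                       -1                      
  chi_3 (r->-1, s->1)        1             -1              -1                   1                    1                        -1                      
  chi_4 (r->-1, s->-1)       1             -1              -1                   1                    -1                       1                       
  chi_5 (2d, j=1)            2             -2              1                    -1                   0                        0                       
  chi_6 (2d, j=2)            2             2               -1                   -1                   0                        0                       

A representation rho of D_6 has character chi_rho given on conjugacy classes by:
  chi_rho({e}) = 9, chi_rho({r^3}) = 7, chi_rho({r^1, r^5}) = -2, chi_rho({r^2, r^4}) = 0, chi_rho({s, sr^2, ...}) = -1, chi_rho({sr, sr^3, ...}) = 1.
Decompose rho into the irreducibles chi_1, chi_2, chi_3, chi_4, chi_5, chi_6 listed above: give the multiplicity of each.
Multiplicities: chi_1: 1, chi_2: 1, chi_3: 0, chi_4: 1, chi_5: 0, chi_6: 3.

Use <chi_rho, chi> = (1/|G|) sum_C |C| * chi_rho(C) * conj(chi(C)) with |G| = 12 for each irreducible chi in the table:
  <chi_rho, chi_1> = (1/12)[1*(9)*conj(1) + 1*(7)*conj(1) + 2*(-2)*conj(1) + 2*(0)*conj(1) + 3*(-1)*conj(1) + 3*(1)*conj(1)]
      = (1/12)[(9) + (7) + (-4) + (0) + (-3) + (3)] = 12/12 = 1
  <chi_rho, chi_2> = (1/12)[1*(9)*conj(1) + 1*(7)*conj(1) + 2*(-2)*conj(1) + 2*(0)*conj(1) + 3*(-1)*conj(-1) + 3*(1)*conj(-1)]
      = (1/12)[(9) + (7) + (-4) + (0) + (3) + (-3)] = 12/12 = 1
  <chi_rho, chi_3> = (1/12)[1*(9)*conj(1) + 1*(7)*conj(-1) + 2*(-2)*conj(-1) + 2*(0)*conj(1) + 3*(-1)*conj(1) + 3*(1)*conj(-1)]
      = (1/12)[(9) + (-7) + (4) + (0) + (-3) + (-3)] = 0/12 = 0
  <chi_rho, chi_4> = (1/12)[1*(9)*conj(1) + 1*(7)*conj(-1) + 2*(-2)*conj(-1) + 2*(0)*conj(1) + 3*(-1)*conj(-1) + 3*(1)*conj(1)]
      = (1/12)[(9) + (-7) + (4) + (0) + (3) + (3)] = 12/12 = 1
  <chi_rho, chi_5> = (1/12)[1*(9)*conj(2) + 1*(7)*conj(-2) + 2*(-2)*conj(1) + 2*(0)*conj(-1) + 3*(-1)*conj(0) + 3*(1)*conj(0)]
      = (1/12)[(18) + (-14) + (-4) + (0) + (0) + (0)] = 0/12 = 0
  <chi_rho, chi_6> = (1/12)[1*(9)*conj(2) + 1*(7)*conj(2) + 2*(-2)*conj(-1) + 2*(0)*conj(-1) + 3*(-1)*conj(0) + 3*(1)*conj(0)]
      = (1/12)[(18) + (14) + (4) + (0) + (0) + (0)] = 36/12 = 3
Dimension check: dim(rho) = sum (mult * dim) = 1*1 + 1*1 + 0*1 + 1*1 + 0*2 + 3*2 = 9 = chi_rho(e) = 9.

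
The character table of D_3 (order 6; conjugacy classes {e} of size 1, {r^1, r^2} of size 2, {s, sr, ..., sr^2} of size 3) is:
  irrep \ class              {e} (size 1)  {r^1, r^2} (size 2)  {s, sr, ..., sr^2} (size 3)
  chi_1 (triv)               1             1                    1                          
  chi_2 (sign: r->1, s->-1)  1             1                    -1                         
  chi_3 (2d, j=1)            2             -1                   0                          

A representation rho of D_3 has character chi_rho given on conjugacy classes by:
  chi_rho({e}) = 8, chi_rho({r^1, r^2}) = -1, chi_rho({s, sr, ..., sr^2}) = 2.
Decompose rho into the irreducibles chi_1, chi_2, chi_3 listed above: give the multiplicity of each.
Multiplicities: chi_1: 2, chi_2: 0, chi_3: 3.

Justification: Use <chi_rho, chi> = (1/|G|) sum_C |C| * chi_rho(C) * conj(chi(C)) with |G| = 6 for each irreducible chi in the table:
  <chi_rho, chi_1> = (1/6)[1*(8)*conj(1) + 2*(-1)*conj(1) + 3*(2)*conj(1)]
      = (1/6)[(8) + (-2) + (6)] = 12/6 = 2
  <chi_rho, chi_2> = (1/6)[1*(8)*conj(1) + 2*(-1)*conj(1) + 3*(2)*conj(-1)]
      = (1/6)[(8) + (-2) + (-6)] = 0/6 = 0
  <chi_rho, chi_3> = (1/6)[1*(8)*conj(2) + 2*(-1)*conj(-1) + 3*(2)*conj(0)]
      = (1/6)[(16) + (2) + (0)] = 18/6 = 3
Dimension check: dim(rho) = sum (mult * dim) = 2*1 + 0*1 + 3*2 = 8 = chi_rho(e) = 8.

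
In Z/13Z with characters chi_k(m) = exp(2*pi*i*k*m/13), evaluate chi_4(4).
chi_4(4) = zeta_13^16 = exp(6*I*pi/13)

Details: chi_4(4) = zeta_13^(4*4) = zeta_13^16. Since zeta_13^13 = 1, this equals zeta_13^3 = exp(2*pi*i*3/13) = exp(6*I*pi/13).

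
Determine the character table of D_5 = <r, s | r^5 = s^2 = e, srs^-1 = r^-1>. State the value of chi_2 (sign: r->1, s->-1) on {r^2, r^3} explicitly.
Conjugacy classes: {e} of size 1, {r^1, r^4} of size 2, {r^2, r^3} of size 2, {s, sr, ..., sr^4} of size 5.
Character table:
  irrep \ class              {e} (size 1)  {r^1, r^4} (size 2)  {r^2, r^3} (size 2)  {s, sr, ..., sr^4} (size 5)
  chi_1 (triv)               1             1                    1                    1                          
  chi_2 (sign: r->1, s->-1)  1             1                    1                    -1                         
  chi_3 (2d, j=1)            2             -1/2 + sqrt(5)/2     -sqrt(5)/2 - 1/2     0                          
  chi_4 (2d, j=2)            2             -sqrt(5)/2 - 1/2     -1/2 + sqrt(5)/2     0                          

Spot check: chi_2 (sign: r->1, s->-1) on {r^2, r^3} = 1.

Solution. D_5 has order 2*5 = 10 with 4 conjugacy classes, hence 4 irreducibles. Sum of squared dims 1 + 1 + 4 + 4 = 10 = |G|. Linear characters come from the abelianisation; the 2-dimensional irreps have character r^k -> 2*cos(2*pi*j*k/5), reflections -> 0.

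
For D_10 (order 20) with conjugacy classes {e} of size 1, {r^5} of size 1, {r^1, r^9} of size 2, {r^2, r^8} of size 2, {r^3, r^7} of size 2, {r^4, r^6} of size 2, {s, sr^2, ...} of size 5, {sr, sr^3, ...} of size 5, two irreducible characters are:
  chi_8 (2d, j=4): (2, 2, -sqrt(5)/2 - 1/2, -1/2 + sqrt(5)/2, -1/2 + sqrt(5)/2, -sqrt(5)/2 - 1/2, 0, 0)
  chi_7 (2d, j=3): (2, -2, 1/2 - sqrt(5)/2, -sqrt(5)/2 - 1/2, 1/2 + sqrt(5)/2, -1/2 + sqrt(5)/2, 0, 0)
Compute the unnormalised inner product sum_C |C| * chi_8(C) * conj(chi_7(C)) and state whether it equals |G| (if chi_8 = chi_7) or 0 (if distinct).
Sum = 0; so <chi_8, chi_7> = 0 (distinct irreducibles are orthogonal).

Justification: Compute term by term over conjugacy classes (|C| * chi_8(C) * conj(chi_7(C))):
  1*(2)*conj(2) + 1*(2)*conj(-2) + 2*(-sqrt(5)/2 - 1/2)*conj(1/2 - sqrt(5)/2) + 2*(-1/2 + sqrt(5)/2)*conj(-sqrt(5)/2 - 1/2) + 2*(-1/2 + sqrt(5)/2)*conj(1/2 + sqrt(5)/2) + 2*(-sqrt(5)/2 - 1/2)*conj(-1/2 + sqrt(5)/2) + 5*(0)*conj(0) + 5*(0)*conj(0)
  = (4) + (-4) + (2) + (-2) + (2) + (-2) + (0) + (0)
  = 0.
Dividing by |G| = 20 gives 0/20 = 0, matching the row-orthogonality relation <chi_8, chi_7> = [chi_8 = chi_7].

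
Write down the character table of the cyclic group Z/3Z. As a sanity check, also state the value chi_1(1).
Character table of Z/3Z (irreps indexed chi_0,...,chi_2 with chi_k(m) = zeta_3^(k*m), zeta_3 = exp(2*pi*i/3)):
  irrep \ class  {0} (size 1)  {1} (size 1)    {2} (size 1)  
  chi_0          1             1               1             
  chi_1          1             exp(2*I*pi/3)   exp(-2*I*pi/3)
  chi_2          1             exp(-2*I*pi/3)  exp(2*I*pi/3) 

Spot check: chi_1(1) = zeta_3^(1*1) = zeta_3^1 = exp(2*I*pi/3).

Working: Z/3Z is abelian, so all 3 irreducible complex representations are 1-dimensional. They are given by chi_k(m) = zeta_3^(k*m) for k = 0,...,2. Row orthogonality: sum_m chi_k(m) conj(chi_l(m)) = 3 * [k = l].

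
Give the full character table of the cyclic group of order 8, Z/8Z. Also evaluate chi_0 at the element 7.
Character table of Z/8Z (irreps indexed chi_0,...,chi_7 with chi_k(m) = zeta_8^(k*m), zeta_8 = exp(2*pi*i/8)):
  irrep \ class  {0} (size 1)  {1} (size 1)    {2} (size 1)  {3} (size 1)    {4} (size 1)  {5} (size 1)    {6} (size 1)  {7} (size 1)  
  chi_0          1             1               1             1               1             1               1             1             
  chi_1          1             exp(I*pi/4)     I             exp(3*I*pi/4)   -1            exp(-3*I*pi/4)  -I            exp(-I*pi/4)  
  chi_2          1             I               -1            -I              1             I               -1            -I            
  chi_3          1             exp(3*I*pi/4)   -I            exp(I*pi/4)     -1            exp(-I*pi/4)    I             exp(-3*I*pi/4)
  chi_4          1             -1              1             -1              1             -1              1             -1            
  chi_5          1             exp(-3*I*pi/4)  I             exp(-I*pi/4)    -1            exp(I*pi/4)     -I            exp(3*I*pi/4) 
  chi_6          1             -I              -1            I               1             -I              -1            I             
  chi_7          1             exp(-I*pi/4)    -I            exp(-3*I*pi/4)  -1            exp(3*I*pi/4)   I             exp(I*pi/4)   

Spot check: chi_0(7) = zeta_8^(0*7) = zeta_8^0 = 1.

Working: Z/8Z is abelian, so all 8 irreducible complex representations are 1-dimensional. They are given by chi_k(m) = zeta_8^(k*m) for k = 0,...,7. Row orthogonality: sum_m chi_k(m) conj(chi_l(m)) = 8 * [k = l].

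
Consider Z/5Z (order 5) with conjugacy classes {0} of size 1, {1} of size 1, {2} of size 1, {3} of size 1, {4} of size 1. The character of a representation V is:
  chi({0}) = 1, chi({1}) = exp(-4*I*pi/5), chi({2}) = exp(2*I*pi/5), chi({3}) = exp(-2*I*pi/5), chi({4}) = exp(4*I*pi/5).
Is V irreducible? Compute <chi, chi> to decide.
Irreducible: <chi, chi> = 1.

Proof sketch: <chi, chi> = (1/|G|) sum_C |C| * |chi(C)|^2 = (1/5)[1*|1|^2 + 1*|exp(-4*I*pi/5)|^2 + 1*|exp(2*I*pi/5)|^2 + 1*|exp(-2*I*pi/5)|^2 + 1*|exp(4*I*pi/5)|^2]
  = (1/5)[(1) + (1) + (1) + (1) + (1)] = 5/5 = 1.
(Exp terms are combined using exp(i*s)*conj(exp(i*t)) = exp(i*(s-t)), and sums of them are collapsed using the identity that for every m > 1 the m distinct m-th roots of unity sum to 0, e.g. 1 + exp(2*I*pi/3) + exp(-2*I*pi/3) = 0.)
A character is irreducible iff <chi, chi> = 1, so this representation is irreducible.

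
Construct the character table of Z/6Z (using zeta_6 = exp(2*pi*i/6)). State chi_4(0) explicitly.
Character table of Z/6Z (irreps indexed chi_0,...,chi_5 with chi_k(m) = zeta_6^(k*m), zeta_6 = exp(2*pi*i/6)):
  irrep \ class  {0} (size 1)  {1} (size 1)    {2} (size 1)    {3} (size 1)  {4} (size 1)    {5} (size 1)  
  chi_0          1             1               1               1             1               1             
  chi_1          1             exp(I*pi/3)     exp(2*I*pi/3)   -1            exp(-2*I*pi/3)  exp(-I*pi/3)  
  chi_2          1             exp(2*I*pi/3)   exp(-2*I*pi/3)  1             exp(2*I*pi/3)   exp(-2*I*pi/3)
  chi_3          1             -1              1               -1            1               -1            
  chi_4          1             exp(-2*I*pi/3)  exp(2*I*pi/3)   1             exp(-2*I*pi/3)  exp(2*I*pi/3) 
  chi_5          1             exp(-I*pi/3)    exp(-2*I*pi/3)  -1            exp(2*I*pi/3)   exp(I*pi/3)   

Spot check: chi_4(0) = zeta_6^(4*0) = zeta_6^0 = 1.

Justification: Z/6Z is abelian, so all 6 irreducible complex representations are 1-dimensional. They are given by chi_k(m) = zeta_6^(k*m) for k = 0,...,5. Row orthogonality: sum_m chi_k(m) conj(chi_l(m)) = 6 * [k = l].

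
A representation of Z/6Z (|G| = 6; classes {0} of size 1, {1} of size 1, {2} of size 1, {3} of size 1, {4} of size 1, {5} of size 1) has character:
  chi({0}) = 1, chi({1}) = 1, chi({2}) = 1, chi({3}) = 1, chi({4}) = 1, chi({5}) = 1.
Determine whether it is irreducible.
Irreducible: <chi, chi> = 1.

<chi, chi> = (1/|G|) sum_C |C| * |chi(C)|^2 = (1/6)[1*|1|^2 + 1*|1|^2 + 1*|1|^2 + 1*|1|^2 + 1*|1|^2 + 1*|1|^2]
  = (1/6)[(1) + (1) + (1) + (1) + (1) + (1)] = 6/6 = 1.
(Exp terms are combined using exp(i*s)*conj(exp(i*t)) = exp(i*(s-t)), and sums of them are collapsed using the identity that for every m > 1 the m distinct m-th roots of unity sum to 0, e.g. 1 + exp(2*I*pi/3) + exp(-2*I*pi/3) = 0.)
A character is irreducible iff <chi, chi> = 1, so this representation is irreducible.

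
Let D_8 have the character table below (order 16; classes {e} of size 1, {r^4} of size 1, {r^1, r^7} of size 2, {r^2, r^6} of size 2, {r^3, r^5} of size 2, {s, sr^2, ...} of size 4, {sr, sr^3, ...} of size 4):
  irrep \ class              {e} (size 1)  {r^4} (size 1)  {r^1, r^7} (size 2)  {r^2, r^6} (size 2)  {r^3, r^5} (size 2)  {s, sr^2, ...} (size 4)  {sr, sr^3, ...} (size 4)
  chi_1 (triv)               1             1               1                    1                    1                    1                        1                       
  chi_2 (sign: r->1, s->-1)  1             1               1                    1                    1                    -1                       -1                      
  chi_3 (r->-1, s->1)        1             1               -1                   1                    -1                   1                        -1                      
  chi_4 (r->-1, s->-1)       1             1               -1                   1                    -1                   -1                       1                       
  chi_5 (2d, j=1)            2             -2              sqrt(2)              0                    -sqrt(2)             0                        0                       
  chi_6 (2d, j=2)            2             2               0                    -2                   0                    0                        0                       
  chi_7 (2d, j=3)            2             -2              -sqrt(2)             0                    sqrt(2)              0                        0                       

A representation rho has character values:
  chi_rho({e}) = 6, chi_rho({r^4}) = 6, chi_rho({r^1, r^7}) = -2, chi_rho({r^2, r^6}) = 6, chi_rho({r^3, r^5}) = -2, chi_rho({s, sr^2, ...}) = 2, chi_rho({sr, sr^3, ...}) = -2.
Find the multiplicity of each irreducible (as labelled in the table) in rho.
Multiplicities: chi_1: 1, chi_2: 1, chi_3: 3, chi_4: 1, chi_5: 0, chi_6: 0, chi_7: 0.

Solution. Use <chi_rho, chi> = (1/|G|) sum_C |C| * chi_rho(C) * conj(chi(C)) with |G| = 16 for each irreducible chi in the table:
  <chi_rho, chi_1> = (1/16)[1*(6)*conj(1) + 1*(6)*conj(1) + 2*(-2)*conj(1) + 2*(6)*conj(1) + 2*(-2)*conj(1) + 4*(2)*conj(1) + 4*(-2)*conj(1)]
      = (1/16)[(6) + (6) + (-4) + (12) + (-4) + (8) + (-8)] = 16/16 = 1
  <chi_rho, chi_2> = (1/16)[1*(6)*conj(1) + 1*(6)*conj(1) + 2*(-2)*conj(1) + 2*(6)*conj(1) + 2*(-2)*conj(1) + 4*(2)*conj(-1) + 4*(-2)*conj(-1)]
      = (1/16)[(6) + (6) + (-4) + (12) + (-4) + (-8) + (8)] = 16/16 = 1
  <chi_rho, chi_3> = (1/16)[1*(6)*conj(1) + 1*(6)*conj(1) + 2*(-2)*conj(-1) + 2*(6)*conj(1) + 2*(-2)*conj(-1) + 4*(2)*conj(1) + 4*(-2)*conj(-1)]
      = (1/16)[(6) + (6) + (4) + (12) + (4) + (8) + (8)] = 48/16 = 3
  <chi_rho, chi_4> = (1/16)[1*(6)*conj(1) + 1*(6)*conj(1) + 2*(-2)*conj(-1) + 2*(6)*conj(1) + 2*(-2)*conj(-1) + 4*(2)*conj(-1) + 4*(-2)*conj(1)]
      = (1/16)[(6) + (6) + (4) + (12) + (4) + (-8) + (-8)] = 16/16 = 1
  <chi_rho, chi_5> = (1/16)[1*(6)*conj(2) + 1*(6)*conj(-2) + 2*(-2)*conj(sqrt(2)) + 2*(6)*conj(0) + 2*(-2)*conj(-sqrt(2)) + 4*(2)*conj(0) + 4*(-2)*conj(0)]
      = (1/16)[(12) + (-12) + (-4*sqrt(2)) + (0) + (4*sqrt(2)) + (0) + (0)] = 0/16 = 0
  <chi_rho, chi_6> = (1/16)[1*(6)*conj(2) + 1*(6)*conj(2) + 2*(-2)*conj(0) + 2*(6)*conj(-2) + 2*(-2)*conj(0) + 4*(2)*conj(0) + 4*(-2)*conj(0)]
      = (1/16)[(12) + (12) + (0) + (-24) + (0) + (0) + (0)] = 0/16 = 0
  <chi_rho, chi_7> = (1/16)[1*(6)*conj(2) + 1*(6)*conj(-2) + 2*(-2)*conj(-sqrt(2)) + 2*(6)*conj(0) + 2*(-2)*conj(sqrt(2)) + 4*(2)*conj(0) + 4*(-2)*conj(0)]
      = (1/16)[(12) + (-12) + (4*sqrt(2)) + (0) + (-4*sqrt(2)) + (0) + (0)] = 0/16 = 0
Dimension check: dim(rho) = sum (mult * dim) = 1*1 + 1*1 + 3*1 + 1*1 + 0*2 + 0*2 + 0*2 = 6 = chi_rho(e) = 6.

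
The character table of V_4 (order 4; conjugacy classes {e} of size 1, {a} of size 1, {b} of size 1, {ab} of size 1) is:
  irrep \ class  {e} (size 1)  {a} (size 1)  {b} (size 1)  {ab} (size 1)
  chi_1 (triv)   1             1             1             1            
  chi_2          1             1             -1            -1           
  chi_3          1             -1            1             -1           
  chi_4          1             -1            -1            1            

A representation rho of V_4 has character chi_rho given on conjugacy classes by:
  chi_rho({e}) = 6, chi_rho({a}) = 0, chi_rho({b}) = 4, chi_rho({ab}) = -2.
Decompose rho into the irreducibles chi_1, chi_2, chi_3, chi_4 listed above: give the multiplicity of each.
Multiplicities: chi_1: 2, chi_2: 1, chi_3: 3, chi_4: 0.

Why: Use <chi_rho, chi> = (1/|G|) sum_C |C| * chi_rho(C) * conj(chi(C)) with |G| = 4 for each irreducible chi in the table:
  <chi_rho, chi_1> = (1/4)[1*(6)*conj(1) + 1*(0)*conj(1) + 1*(4)*conj(1) + 1*(-2)*conj(1)]
      = (1/4)[(6) + (0) + (4) + (-2)] = 8/4 = 2
  <chi_rho, chi_2> = (1/4)[1*(6)*conj(1) + 1*(0)*conj(1) + 1*(4)*conj(-1) + 1*(-2)*conj(-1)]
      = (1/4)[(6) + (0) + (-4) + (2)] = 4/4 = 1
  <chi_rho, chi_3> = (1/4)[1*(6)*conj(1) + 1*(0)*conj(-1) + 1*(4)*conj(1) + 1*(-2)*conj(-1)]
      = (1/4)[(6) + (0) + (4) + (2)] = 12/4 = 3
  <chi_rho, chi_4> = (1/4)[1*(6)*conj(1) + 1*(0)*conj(-1) + 1*(4)*conj(-1) + 1*(-2)*conj(1)]
      = (1/4)[(6) + (0) + (-4) + (-2)] = 0/4 = 0
Dimension check: dim(rho) = sum (mult * dim) = 2*1 + 1*1 + 3*1 + 0*1 = 6 = chi_rho(e) = 6.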